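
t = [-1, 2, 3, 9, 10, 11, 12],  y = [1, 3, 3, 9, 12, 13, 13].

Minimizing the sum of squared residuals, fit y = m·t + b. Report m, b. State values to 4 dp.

AᵀA·[m, b]ᵀ = Aᵀy reads: 460·m + 46·b = 514;  46·m + 7·b = 54.
(Σt·t = 460, Σt = 46, Σ1 = 7, Σt·y = 514, Σy = 54.)
Δ = 460·7 − 46² = 1104.
m = (514·7 − 46·54)/1104 = 557/552; b = (460·54 − 46·514)/1104 = 13/12.

m = 1.0091, b = 1.0833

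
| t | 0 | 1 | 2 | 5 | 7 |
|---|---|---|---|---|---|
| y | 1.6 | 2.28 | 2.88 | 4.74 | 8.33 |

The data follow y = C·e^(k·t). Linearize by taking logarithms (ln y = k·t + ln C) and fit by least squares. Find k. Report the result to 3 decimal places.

Linearized form: ln y = k·t + ln C. From the 5 transformed points,
Σt = 15.0000, Σ(t)² = 79.0000, Σln y = 6.0279, Σt·ln y = 25.5590.
Normal system: [[79.0000, 15.0000]; [15.0000, 5]]·[k, ln C]ᵀ = [25.5590, 6.0279]ᵀ.
Slope k = (n·Σt·ln y − Σt·Σln y)/(n·Σ(t)² − (Σt)²) = (5·25.5590 − 15.0000·6.0279)/170.0000 = 0.21986; ln C = (Σln y − k·Σt)/n = 0.54598.

k = 0.220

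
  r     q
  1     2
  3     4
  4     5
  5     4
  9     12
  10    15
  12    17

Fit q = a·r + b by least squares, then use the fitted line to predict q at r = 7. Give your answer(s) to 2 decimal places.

Normal-equation sums: Σr·r = 376, Σr = 44, Σ1 = 7.
For Mᵀq: Σr·q = 516, Σq = 59.
MᵀM·[a, b]ᵀ = Mᵀq becomes [[376, 44]; [44, 7]]·[a, b]ᵀ = [516, 59]ᵀ.
Determinant 376·7 − 44² = 696.
a = (516·7 − 44·59)/696 = 127/87; b = (376·59 − 44·516)/696 = -65/87.
At r = 7: q̂ = (127/87)·(7) + (-65/87)·(1) = 824/87.

q̂ = 9.47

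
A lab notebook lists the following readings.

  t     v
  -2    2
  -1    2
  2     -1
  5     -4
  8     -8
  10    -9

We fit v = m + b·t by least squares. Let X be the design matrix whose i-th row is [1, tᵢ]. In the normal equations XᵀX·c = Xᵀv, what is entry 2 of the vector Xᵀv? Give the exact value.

Entry 2 ↔ basis t, so (Xᵀv)_{2} = Σᵢ (t)·vᵢ = (-2)·(2) + (-1)·(2) + (2)·(-1) + (5)·(-4) + (8)·(-8) + (10)·(-9) = -182.

-182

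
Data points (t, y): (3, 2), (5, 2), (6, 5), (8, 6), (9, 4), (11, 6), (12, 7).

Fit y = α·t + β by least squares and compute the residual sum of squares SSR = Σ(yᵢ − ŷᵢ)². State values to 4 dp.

SSR = 6.3964

The normal equations are: 480·α + 54·β = 280;  54·α + 7·β = 32.
(Σt·t = 480, Σt = 54, Σ1 = 7, Σt·y = 280, Σy = 32.)
Determinant 480·7 − 54² = 444.
α = (280·7 − 54·32)/444 = 58/111; β = (480·32 − 54·280)/444 = 20/37.
Residuals: -4/37, -128/111, 49/37, 142/111, -46/37, -32/111, 7/37; SSR = 710/111.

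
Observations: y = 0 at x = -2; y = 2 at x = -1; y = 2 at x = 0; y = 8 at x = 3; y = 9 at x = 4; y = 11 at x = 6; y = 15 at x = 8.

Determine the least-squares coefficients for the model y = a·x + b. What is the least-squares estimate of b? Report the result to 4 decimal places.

Setting ∂/∂a … = 0 gives: 130·a + 18·b = 244;  18·a + 7·b = 47.
Eliminating b: 7·(row 1) − 18·(row 2) gives 586·a = 7·244 − 18·47 = 862, so a = 431/293.
Then b = (47 − 18·(431/293))/7 = 859/293.

b = 2.9317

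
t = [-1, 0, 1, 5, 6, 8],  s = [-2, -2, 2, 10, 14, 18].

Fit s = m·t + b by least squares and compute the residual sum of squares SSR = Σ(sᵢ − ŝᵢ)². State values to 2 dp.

SSR = 4.31

The normal system XᵀX·[m, b]ᵀ = Xᵀs is [[127, 19]; [19, 6]]·[m, b]ᵀ = [282, 40]ᵀ.
Determinant 127·6 − 19² = 401.
m = (282·6 − 19·40)/401 = 932/401; b = (127·40 − 19·282)/401 = -278/401.
Residuals: 408/401, -524/401, 148/401, -372/401, 300/401, 40/401; SSR = 1728/401.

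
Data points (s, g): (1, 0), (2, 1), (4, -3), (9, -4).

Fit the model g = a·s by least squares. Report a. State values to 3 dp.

a = -0.451

Entries of XᵀX: Σs·s = 102.
Right-hand side: Σs·g = -46.
Normal equations: [[102]]·[a]ᵀ = [-46]ᵀ.
a = (-46)/102 = -0.45098.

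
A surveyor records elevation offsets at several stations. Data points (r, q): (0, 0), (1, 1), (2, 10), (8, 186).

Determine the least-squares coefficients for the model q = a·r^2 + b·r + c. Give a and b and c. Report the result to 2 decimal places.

Normal-equation sums: Σr^2·r^2 = 4113, Σr^2·r = 521, Σr^2 = 69, Σr·r = 69, Σr = 11, Σ1 = 4.
And Σr^2·q = 11945, Σr·q = 1509, Σq = 197.
Normal equations: [[4113, 521, 69]; [521, 69, 11]; [69, 11, 4]]·[a, b, c]ᵀ = [11945, 1509, 197]ᵀ.
Solving the 3×3 system (Gaussian elimination) gives a = 2157/706, b = -4081/3530, c = -483/1765.

a = 3.06, b = -1.16, c = -0.27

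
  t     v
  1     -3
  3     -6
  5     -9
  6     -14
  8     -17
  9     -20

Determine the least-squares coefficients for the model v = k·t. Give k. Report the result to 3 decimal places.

k = -2.157

Sums needed: Σt·t = 216.
Moment sums: Σt·v = -466.
k = (-466)/216 = -2.15741.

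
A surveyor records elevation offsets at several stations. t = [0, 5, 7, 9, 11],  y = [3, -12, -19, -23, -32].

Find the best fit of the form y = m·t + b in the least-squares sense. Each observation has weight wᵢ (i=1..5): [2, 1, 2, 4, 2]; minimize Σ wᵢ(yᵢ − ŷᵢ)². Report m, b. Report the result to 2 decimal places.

From the data, Σwᵢ·t·t = 689, Σwᵢ·t = 77, Σwᵢ·1 = 11.
Moment sums: Σwᵢ·t·y = -1858, Σwᵢ·y = -200.
Normal equations: [[689, 77]; [77, 11]]·[m, b]ᵀ = [-1858, -200]ᵀ.
Determinant 689·11 − 77² = 1650.
m = ((-1858)·11 − 77·(-200))/1650 = -229/75; b = (689·(-200) − 77·(-1858))/1650 = 2633/825.

m = -3.05, b = 3.19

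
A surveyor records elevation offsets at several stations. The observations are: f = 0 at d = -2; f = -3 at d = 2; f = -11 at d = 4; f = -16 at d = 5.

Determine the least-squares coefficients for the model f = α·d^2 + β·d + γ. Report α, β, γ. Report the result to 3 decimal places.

α = -0.508, β = -0.782, γ = 0.484

XᵀX·[α, β, γ]ᵀ = Xᵀf reads: 913·α + 189·β + 49·γ = -588;  189·α + 49·β + 9·γ = -130;  49·α + 9·β + 4·γ = -30.
Row-reducing yields α = -63/124, β = -97/124, γ = 15/31.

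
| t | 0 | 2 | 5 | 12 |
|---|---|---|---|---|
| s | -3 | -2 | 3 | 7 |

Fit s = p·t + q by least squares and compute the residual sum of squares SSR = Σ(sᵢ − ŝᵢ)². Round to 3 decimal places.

SSR = 3.402

Compute the Gram sums: Σt·t = 173, Σt = 19, Σ1 = 4.
Right-hand side: Σt·s = 95, Σs = 5.
Eliminating q: 4·(row 1) − 19·(row 2) gives 331·p = 4·95 − 19·5 = 285, so p = 285/331.
Then q = (5 − 19·(285/331))/4 = -940/331.
Residuals: -53/331, -292/331, 508/331, -163/331; SSR = 1126/331.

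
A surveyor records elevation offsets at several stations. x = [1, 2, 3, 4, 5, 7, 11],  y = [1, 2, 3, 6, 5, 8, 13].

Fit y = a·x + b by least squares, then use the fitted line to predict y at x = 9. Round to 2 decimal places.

MᵀM·[a, b]ᵀ = Mᵀy reads: 225·a + 33·b = 262;  33·a + 7·b = 38.
Determinant 225·7 − 33² = 486.
a = (262·7 − 33·38)/486 = 290/243; b = (225·38 − 33·262)/486 = -16/81.
At x = 9: ŷ = (290/243)·(9) + (-16/81)·(1) = 854/81.

ŷ = 10.54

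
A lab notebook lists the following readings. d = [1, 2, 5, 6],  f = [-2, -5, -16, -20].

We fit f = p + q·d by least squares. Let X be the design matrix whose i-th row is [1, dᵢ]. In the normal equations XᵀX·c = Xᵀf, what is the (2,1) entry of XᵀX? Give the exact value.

Row 2 ↔ basis d, column 1 ↔ basis 1, so (XᵀX)_{2,1} = Σᵢ d = (1)·(1) + (2)·(1) + (5)·(1) + (6)·(1) = 14.

14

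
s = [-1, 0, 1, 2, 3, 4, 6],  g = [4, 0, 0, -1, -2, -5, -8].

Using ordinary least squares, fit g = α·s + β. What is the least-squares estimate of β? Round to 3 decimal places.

β = 1.623

With design matrix X, XᵀX = [[67, 15]; [15, 7]] and Xᵀg = [-80, -12]ᵀ.
Eliminating β: 7·(row 1) − 15·(row 2) gives 244·α = 7·(-80) − 15·(-12) = -380, so α = -95/61.
Then β = ((-12) − 15·(-95/61))/7 = 99/61.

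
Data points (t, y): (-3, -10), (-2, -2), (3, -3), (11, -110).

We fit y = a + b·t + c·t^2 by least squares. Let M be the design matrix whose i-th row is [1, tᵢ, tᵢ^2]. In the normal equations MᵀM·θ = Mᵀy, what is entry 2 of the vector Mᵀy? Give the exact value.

Entry 2 ↔ basis t, so (Mᵀy)_{2} = Σᵢ (t)·yᵢ = (-3)·(-10) + (-2)·(-2) + (3)·(-3) + (11)·(-110) = -1185.

-1185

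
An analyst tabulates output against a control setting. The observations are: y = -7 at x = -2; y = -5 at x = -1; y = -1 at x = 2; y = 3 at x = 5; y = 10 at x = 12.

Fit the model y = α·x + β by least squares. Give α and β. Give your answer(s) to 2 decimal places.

From the data, Σx·x = 178, Σx = 16, Σ1 = 5.
Moment sums: Σx·y = 152, Σy = 0.
Normal equations: [[178, 16]; [16, 5]]·[α, β]ᵀ = [152, 0]ᵀ.
Eliminating β: 5·(row 1) − 16·(row 2) gives 634·α = 5·152 − 16·0 = 760, so α = 380/317.
Then β = (0 − 16·(380/317))/5 = -1216/317.

α = 1.20, β = -3.84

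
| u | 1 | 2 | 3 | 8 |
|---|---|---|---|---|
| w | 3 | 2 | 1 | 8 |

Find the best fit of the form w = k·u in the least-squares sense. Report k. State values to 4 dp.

Compute the Gram sums: Σu·u = 78.
And Σu·w = 74.
k = 74/78 = 0.948718.

k = 0.9487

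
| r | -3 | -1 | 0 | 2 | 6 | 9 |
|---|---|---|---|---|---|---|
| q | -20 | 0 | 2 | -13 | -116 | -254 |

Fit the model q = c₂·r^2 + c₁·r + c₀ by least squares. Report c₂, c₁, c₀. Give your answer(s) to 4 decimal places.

c₂ = -2.9743, c₁ = -1.6743, c₀ = 1.7322

From the data, Σr^2·r^2 = 7955, Σr^2·r = 925, Σr^2 = 131, Σr·r = 131, Σr = 13, Σ1 = 6.
Moment sums: Σr^2·q = -24982, Σr·q = -2948, Σq = -401.
XᵀX·[c₂, c₁, c₀]ᵀ = Xᵀq becomes [[7955, 925, 131]; [925, 131, 13]; [131, 13, 6]]·[c₂, c₁, c₀]ᵀ = [-24982, -2948, -401]ᵀ.
Inverting the 3×3 Gram matrix, [c₂, c₁, c₀]ᵀ = [-335567/112824, -188903/112824, 8143/4701]ᵀ.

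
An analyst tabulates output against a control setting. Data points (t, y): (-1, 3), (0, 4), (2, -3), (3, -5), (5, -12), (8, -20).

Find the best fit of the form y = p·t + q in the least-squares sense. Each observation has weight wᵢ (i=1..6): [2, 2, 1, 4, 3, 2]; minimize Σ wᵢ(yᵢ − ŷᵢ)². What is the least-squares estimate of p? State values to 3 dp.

p = -2.753

With design matrix M, MᵀWM = [[245, 43]; [43, 14]] and MᵀWy = [-572, -85]ᵀ.
Eliminating q: 14·(row 1) − 43·(row 2) gives 1581·p = 14·(-572) − 43·(-85) = -4353, so p = -1451/527.
Then q = ((-85) − 43·(-1451/527))/14 = 1257/527.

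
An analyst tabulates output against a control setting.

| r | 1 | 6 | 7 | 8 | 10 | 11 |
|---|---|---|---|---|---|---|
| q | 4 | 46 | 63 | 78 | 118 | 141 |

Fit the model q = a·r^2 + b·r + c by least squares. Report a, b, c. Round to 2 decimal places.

a = 1.02, b = 1.44, c = 1.48

Compute the Gram sums: Σr^2·r^2 = 32435, Σr^2·r = 3403, Σr^2 = 371, Σr·r = 371, Σr = 43, Σ1 = 6.
For Aᵀq: Σr^2·q = 38600, Σr·q = 4076, Σq = 450.
Row-reducing yields a = 65615/64212, b = 92561/64212, c = 7946/5351.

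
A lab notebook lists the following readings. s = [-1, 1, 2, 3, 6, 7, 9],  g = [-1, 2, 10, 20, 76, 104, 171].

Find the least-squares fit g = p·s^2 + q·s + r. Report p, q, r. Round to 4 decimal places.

p = 1.9987, q = 1.0887, r = -1.3083

The normal equations are: 10357·p + 1323·q + 181·r = 21904;  1323·p + 181·q + 27·r = 2806;  181·p + 27·q + 7·r = 382.
(Σs^2·s^2 = 10357, Σs^2·s = 1323, Σs^2 = 181, Σs·s = 181, Σs = 27, Σ1 = 7, Σs^2·g = 21904, Σs·g = 2806, Σg = 382.)
Inverting the 3×3 Gram matrix, [p, q, r]ᵀ = [53469/26752, 29125/26752, -4375/3344]ᵀ.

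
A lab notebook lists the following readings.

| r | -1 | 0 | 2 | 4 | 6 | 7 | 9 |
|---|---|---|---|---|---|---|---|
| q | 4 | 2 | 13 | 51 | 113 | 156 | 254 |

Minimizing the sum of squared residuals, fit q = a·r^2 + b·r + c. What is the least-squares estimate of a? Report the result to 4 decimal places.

Compute the Gram sums: Σr^2·r^2 = 10531, Σr^2·r = 1359, Σr^2 = 187, Σr·r = 187, Σr = 27, Σ1 = 7.
And Σr^2·q = 33158, Σr·q = 4282, Σq = 593.
AᵀA·[a, b, c]ᵀ = Aᵀq becomes [[10531, 1359, 187]; [1359, 187, 27]; [187, 27, 7]]·[a, b, c]ᵀ = [33158, 4282, 593]ᵀ.
Solving the 3×3 system (Gaussian elimination) gives a = 94927/30316, b = -779/30316, c = 8824/7579.

a = 3.1313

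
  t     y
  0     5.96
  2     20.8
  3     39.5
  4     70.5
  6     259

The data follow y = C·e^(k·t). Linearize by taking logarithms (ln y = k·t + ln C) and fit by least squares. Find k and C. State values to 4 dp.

Let Y = ln y. Fitting Y = k·t + ln C by least squares:
AᵀA = [[65.0000, 15.0000]; [15.0000, 5]], rhs = [67.4622, 18.3088]ᵀ  (here Σt = 15.0000, Σ(t)² = 65.0000, Σln y = 18.3088, Σt·ln y = 67.4622).
Δ = 65.0000·5 − (15.0000)² = 100.0000; k = (67.4622·5 − 15.0000·18.3088)/100.0000 = 0.62680, ln C = (65.0000·18.3088 − 15.0000·67.4622)/100.0000 = 1.78136, so C = exp(1.78136) = 5.93794.

k = 0.6268, C = 5.9379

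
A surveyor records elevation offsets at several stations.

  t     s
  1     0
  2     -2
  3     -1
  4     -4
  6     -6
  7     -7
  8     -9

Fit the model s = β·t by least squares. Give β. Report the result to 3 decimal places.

Entries of XᵀX: Σt·t = 179.
Moment sums: Σt·s = -180.
So XᵀX·[β]ᵀ = Xᵀs: [[179]]·[β]ᵀ = [-180]ᵀ.
Hence β = -180 / 179 ≈ -1.00559.

β = -1.006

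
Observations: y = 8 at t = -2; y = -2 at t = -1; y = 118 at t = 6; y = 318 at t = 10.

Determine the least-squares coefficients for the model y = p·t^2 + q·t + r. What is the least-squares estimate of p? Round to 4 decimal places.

Setting ∂/∂p … = 0 gives: 11313·p + 1207·q + 141·r = 36078;  1207·p + 141·q + 13·r = 3874;  141·p + 13·q + 4·r = 442.
(Σt^2·t^2 = 11313, Σt^2·t = 1207, Σt^2 = 141, Σt·t = 141, Σt = 13, Σ1 = 4, Σt^2·y = 36078, Σt·y = 3874, Σy = 442.)
Inverting the 3×3 Gram matrix, [p, q, r]ᵀ = [19905/6572, 11295/6572, -6077/3286]ᵀ.

p = 3.0288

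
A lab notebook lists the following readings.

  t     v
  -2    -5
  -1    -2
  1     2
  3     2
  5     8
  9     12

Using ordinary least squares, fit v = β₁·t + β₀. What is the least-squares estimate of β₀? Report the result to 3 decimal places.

AᵀA·[β₁, β₀]ᵀ = Aᵀv reads: 121·β₁ + 15·β₀ = 168;  15·β₁ + 6·β₀ = 17.
Determinant 121·6 − 15² = 501.
β₁ = (168·6 − 15·17)/501 = 251/167; β₀ = (121·17 − 15·168)/501 = -463/501.

β₀ = -0.924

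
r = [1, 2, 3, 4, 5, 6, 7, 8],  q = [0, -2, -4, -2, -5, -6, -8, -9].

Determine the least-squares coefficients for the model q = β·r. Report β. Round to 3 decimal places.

From the data, Σr·r = 204.
Moment sums: Σr·q = -213.
β = (-213)/204 = -1.04412.

β = -1.044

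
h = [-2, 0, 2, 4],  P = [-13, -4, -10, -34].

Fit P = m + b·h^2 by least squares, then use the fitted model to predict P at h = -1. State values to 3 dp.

With design matrix X, XᵀX = [[4, 24]; [24, 288]] and XᵀP = [-61, -636]ᵀ.
Determinant 4·288 − 24² = 576.
m = ((-61)·288 − 24·(-636))/576 = -4; b = (4·(-636) − 24·(-61))/576 = -15/8.
At h = -1: P̂ = (-4)·(1) + (-15/8)·(1) = -47/8.

P̂ = -5.875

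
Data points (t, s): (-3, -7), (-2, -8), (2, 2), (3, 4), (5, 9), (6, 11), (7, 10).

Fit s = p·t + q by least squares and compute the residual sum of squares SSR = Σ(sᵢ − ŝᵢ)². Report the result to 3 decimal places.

SSR = 10.854

Compute the Gram sums: Σt·t = 136, Σt = 18, Σ1 = 7.
And Σt·s = 234, Σs = 21.
Δ = 136·7 − 18² = 628.
p = (234·7 − 18·21)/628 = 315/157; q = (136·21 − 18·234)/628 = -339/157.
Residuals: 185/157, -287/157, 23/157, 22/157, 177/157, 176/157, -296/157; SSR = 1704/157.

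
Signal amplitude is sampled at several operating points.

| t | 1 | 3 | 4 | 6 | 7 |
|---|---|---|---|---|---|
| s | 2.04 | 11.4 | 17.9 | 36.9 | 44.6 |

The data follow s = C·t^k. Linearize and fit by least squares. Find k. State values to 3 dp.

Taking logs, ln s = k·ln t + ln C, so regress ln s on ln t.
Σln t = 6.2226, Σ(ln t)² = 10.1257, Σln s = 13.4373, Σln t·ln s = 20.5279.
Equations: 10.1257·k + 6.2226·ln C = 20.5279;  6.2226·k + 5·ln C = 13.4373.
Δ = 10.1257·5 − (6.2226)² = 11.9082; k = (20.5279·5 − 6.2226·13.4373)/11.9082 = 1.59761, ln C = (10.1257·13.4373 − 6.2226·20.5279)/11.9082 = 0.69921.

k = 1.598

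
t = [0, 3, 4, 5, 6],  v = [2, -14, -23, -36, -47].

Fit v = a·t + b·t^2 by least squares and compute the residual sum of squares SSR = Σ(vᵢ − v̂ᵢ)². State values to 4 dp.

Compute the Gram sums: Σt·t = 86, Σt·t^2 = 432, Σt^2·t^2 = 2258.
Right-hand side: Σt·v = -596, Σt^2·v = -3086.
Normal equations: [[86, 432]; [432, 2258]]·[a, b]ᵀ = [-596, -3086]ᵀ.
Eliminating b: 2258·(row 1) − 432·(row 2) gives 7564·a = 2258·(-596) − 432·(-3086) = -12616, so a = -3154/1891.
Then b = ((-3086) − 432·(-3154/1891))/2258 = -1981/1891.
Residuals: 2, 817/1891, 819/1891, -2781/1891, 1363/1891; SSR = 13344/1891.

SSR = 7.0566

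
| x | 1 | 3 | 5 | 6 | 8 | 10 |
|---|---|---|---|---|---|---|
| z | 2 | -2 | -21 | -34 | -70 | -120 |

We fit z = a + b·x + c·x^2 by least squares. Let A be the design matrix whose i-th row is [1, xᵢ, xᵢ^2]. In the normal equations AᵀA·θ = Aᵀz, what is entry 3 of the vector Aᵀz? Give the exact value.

Entry 3 ↔ basis x^2, so (Aᵀz)_{3} = Σᵢ (x^2)·zᵢ = (1)·(2) + (9)·(-2) + (25)·(-21) + (36)·(-34) + (64)·(-70) + (100)·(-120) = -18245.

-18245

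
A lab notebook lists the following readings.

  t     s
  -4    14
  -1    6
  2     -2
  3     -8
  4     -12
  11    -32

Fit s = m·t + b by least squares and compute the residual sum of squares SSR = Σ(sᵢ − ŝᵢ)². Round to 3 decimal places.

Normal-equation sums: Σt·t = 167, Σt = 15, Σ1 = 6.
For Mᵀs: Σt·s = -490, Σs = -34.
MᵀM·[m, b]ᵀ = Mᵀs becomes [[167, 15]; [15, 6]]·[m, b]ᵀ = [-490, -34]ᵀ.
Eliminating b: 6·(row 1) − 15·(row 2) gives 777·m = 6·(-490) − 15·(-34) = -2430, so m = -810/259.
Then b = ((-34) − 15·(-810/259))/6 = 1672/777.
Residuals: -514/777, 80/111, 1634/777, -598/777, -1276/777, 194/777; SSR = 6784/777.

SSR = 8.731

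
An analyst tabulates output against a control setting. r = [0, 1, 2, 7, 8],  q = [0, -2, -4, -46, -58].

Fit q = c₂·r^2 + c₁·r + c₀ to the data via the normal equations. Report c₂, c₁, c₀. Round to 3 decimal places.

With design matrix M, MᵀM = [[6514, 864, 118]; [864, 118, 18]; [118, 18, 5]] and Mᵀq = [-5984, -796, -110]ᵀ.
Row-reducing yields c₂ = -5702/6871, c₁ = -4588/6871, c₀ = -78/6871.

c₂ = -0.830, c₁ = -0.668, c₀ = -0.011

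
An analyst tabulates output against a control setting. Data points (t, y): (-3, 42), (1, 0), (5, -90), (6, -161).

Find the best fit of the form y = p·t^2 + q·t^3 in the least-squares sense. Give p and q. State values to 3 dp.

Normal-equation sums: Σt^2·t^2 = 2003, Σt^2·t^3 = 10659, Σt^3·t^3 = 63011.
For Xᵀy: Σt^2·y = -7668, Σt^3·y = -47160.
Normal equations: [[2003, 10659]; [10659, 63011]]·[p, q]ᵀ = [-7668, -47160]ᵀ.
Δ = 2003·63011 − 10659² = 12596752.
p = ((-7668)·63011 − 10659·(-47160))/12596752 = 696789/449884; q = (2003·(-47160) − 10659·(-7668))/12596752 = -454581/449884.

p = 1.549, q = -1.010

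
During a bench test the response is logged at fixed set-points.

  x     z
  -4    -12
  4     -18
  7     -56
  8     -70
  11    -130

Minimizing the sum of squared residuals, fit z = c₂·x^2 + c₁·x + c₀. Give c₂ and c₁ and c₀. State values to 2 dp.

Forming MᵀM = [[21650, 2186, 266]; [2186, 266, 26]; [266, 26, 5]] and Mᵀz = [-23434, -2406, -286]ᵀ gives MᵀM·[c₂, c₁, c₀]ᵀ = Mᵀz.
Solving the 3×3 system (Gaussian elimination) gives c₂ = -23431/23358, c₁ = -20267/23358, c₀ = 2640/3893.

c₂ = -1.00, c₁ = -0.87, c₀ = 0.68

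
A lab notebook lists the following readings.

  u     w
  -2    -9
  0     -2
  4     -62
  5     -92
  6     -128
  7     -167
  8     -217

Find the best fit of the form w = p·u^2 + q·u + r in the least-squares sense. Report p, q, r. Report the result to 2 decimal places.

p = -2.98, q = -2.91, r = -2.61

XᵀX·[p, q, r]ᵀ = Xᵀw reads: 8690·p + 1252·q + 194·r = -30007;  1252·p + 194·q + 28·r = -4363;  194·p + 28·q + 7·r = -677.
Row-reducing yields p = -469921/157938, q = -459817/157938, r = -68678/26323.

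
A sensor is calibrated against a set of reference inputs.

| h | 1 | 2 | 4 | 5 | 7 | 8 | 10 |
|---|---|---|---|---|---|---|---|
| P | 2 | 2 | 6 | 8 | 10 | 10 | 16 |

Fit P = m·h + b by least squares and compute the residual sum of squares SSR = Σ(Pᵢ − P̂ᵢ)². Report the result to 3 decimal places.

Sums needed: Σh·h = 259, Σh = 37, Σ1 = 7.
Right-hand side: Σh·P = 380, ΣP = 54.
So AᵀA·[m, b]ᵀ = AᵀP: [[259, 37]; [37, 7]]·[m, b]ᵀ = [380, 54]ᵀ.
Δ = 259·7 − 37² = 444.
m = (380·7 − 37·54)/444 = 331/222; b = (259·54 − 37·380)/444 = -1/6.
Residuals: 25/37, -181/222, 15/74, 79/111, -10/37, -391/222, 93/74; SSR = 713/111.

SSR = 6.423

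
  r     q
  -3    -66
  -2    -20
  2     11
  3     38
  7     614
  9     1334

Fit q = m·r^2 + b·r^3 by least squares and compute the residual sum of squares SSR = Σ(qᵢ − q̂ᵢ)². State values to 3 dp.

The normal equations are: 9156·m + 75856·b = 137852;  75856·m + 650676·b = 1186144.
(Σr^2·r^2 = 9156, Σr^2·r^3 = 75856, Σr^3·r^3 = 650676, Σr^2·q = 137852, Σr^3·q = 1186144.)
Determinant 9156·650676 − 75856² = 203456720.
m = (137852·650676 − 75856·1186144)/203456720 = -17446957/12716045; b = (9156·1186144 − 75856·137852)/203456720 = 25214572/12716045.
Residuals: -1442913/12716045, 17183504/12716045, 7947747/12716045, -40561121/12716045, 13954327/12716045, -5015441/12716045; SSR = 175023281/12716045.

SSR = 13.764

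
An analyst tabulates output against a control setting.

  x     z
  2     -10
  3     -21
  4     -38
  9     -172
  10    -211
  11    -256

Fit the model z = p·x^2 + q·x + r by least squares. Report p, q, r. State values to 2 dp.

p = -2.01, q = -1.10, r = -0.15

Compute the Gram sums: Σx^2·x^2 = 31555, Σx^2·x = 3159, Σx^2 = 331, Σx·x = 331, Σx = 39, Σ1 = 6.
Right-hand side: Σx^2·z = -66845, Σx·z = -6709, Σz = -708.
Normal equations: [[31555, 3159, 331]; [3159, 331, 39]; [331, 39, 6]]·[p, q, r]ᵀ = [-66845, -6709, -708]ᵀ.
Inverting the 3×3 Gram matrix, [p, q, r]ᵀ = [-297/148, -25217/22940, -853/5735]ᵀ.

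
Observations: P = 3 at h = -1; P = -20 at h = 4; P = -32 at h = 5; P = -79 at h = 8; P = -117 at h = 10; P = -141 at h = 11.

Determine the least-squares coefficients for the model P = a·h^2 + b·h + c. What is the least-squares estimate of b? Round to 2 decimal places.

The normal system AᵀA·[a, b, c]ᵀ = AᵀP is [[29619, 3031, 327]; [3031, 327, 37]; [327, 37, 6]]·[a, b, c]ᵀ = [-34934, -3596, -386]ᵀ.
Solving the 3×3 system (Gaussian elimination) gives a = -46731/45592, b = -81107/45592, c = 56957/22796.

b = -1.78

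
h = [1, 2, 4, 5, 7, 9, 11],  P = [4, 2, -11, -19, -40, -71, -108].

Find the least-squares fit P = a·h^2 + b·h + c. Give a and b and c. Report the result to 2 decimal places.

Entries of MᵀM: Σh^2·h^2 = 24501, Σh^2·h = 2601, Σh^2 = 297, Σh·h = 297, Σh = 39, Σ1 = 7.
And Σh^2·P = -21418, Σh·P = -2238, ΣP = -243.
So MᵀM·[a, b, c]ᵀ = MᵀP: [[24501, 2601, 297]; [2601, 297, 39]; [297, 39, 7]]·[a, b, c]ᵀ = [-21418, -2238, -243]ᵀ.
Inverting the 3×3 Gram matrix, [a, b, c]ᵀ = [-18979/20658, -3827/20658, 18241/3443]ᵀ.

a = -0.92, b = -0.19, c = 5.30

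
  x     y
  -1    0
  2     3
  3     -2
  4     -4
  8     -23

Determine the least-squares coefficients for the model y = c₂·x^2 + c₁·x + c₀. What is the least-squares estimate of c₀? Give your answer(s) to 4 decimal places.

c₀ = 1.5192

Forming MᵀM = [[4450, 610, 94]; [610, 94, 16]; [94, 16, 5]] and Mᵀy = [-1542, -200, -26]ᵀ gives MᵀM·[c₂, c₁, c₀]ᵀ = Mᵀy.
Solving the 3×3 system (Gaussian elimination) gives c₂ = -11203/24024, c₁ = 15373/24024, c₀ = 79/52.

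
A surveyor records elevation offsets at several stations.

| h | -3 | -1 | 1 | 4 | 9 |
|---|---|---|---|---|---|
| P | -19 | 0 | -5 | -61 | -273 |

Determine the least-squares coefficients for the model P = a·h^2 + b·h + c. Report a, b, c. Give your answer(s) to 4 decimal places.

a = -3.0547, b = -2.8737, c = 0.1300

With design matrix M, MᵀM = [[6900, 766, 108]; [766, 108, 10]; [108, 10, 5]] and MᵀP = [-23265, -2649, -358]ᵀ.
Row-reducing yields a = -69019/22594, b = -64929/22594, c = 113/869.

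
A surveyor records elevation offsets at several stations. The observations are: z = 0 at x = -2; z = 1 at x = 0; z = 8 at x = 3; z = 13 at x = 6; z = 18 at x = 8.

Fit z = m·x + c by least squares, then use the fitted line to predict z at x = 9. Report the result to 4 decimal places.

Normal-equation sums: Σx·x = 113, Σx = 15, Σ1 = 5.
Right-hand side: Σx·z = 246, Σz = 40.
Determinant 113·5 − 15² = 340.
m = (246·5 − 15·40)/340 = 63/34; c = (113·40 − 15·246)/340 = 83/34.
At x = 9: ẑ = (63/34)·(9) + (83/34)·(1) = 325/17.

ẑ = 19.1176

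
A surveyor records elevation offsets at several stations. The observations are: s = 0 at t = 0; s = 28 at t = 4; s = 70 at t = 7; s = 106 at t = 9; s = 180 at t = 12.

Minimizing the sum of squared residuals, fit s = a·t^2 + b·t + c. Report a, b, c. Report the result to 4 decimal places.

AᵀA·[a, b, c]ᵀ = Aᵀs reads: 29954·a + 2864·b + 290·c = 38384;  2864·a + 290·b + 32·c = 3716;  290·a + 32·b + 5·c = 384.
(Σt^2·t^2 = 29954, Σt^2·t = 2864, Σt^2 = 290, Σt·t = 290, Σt = 32, Σ1 = 5, Σt^2·s = 38384, Σt·s = 3716, Σs = 384.)
Row-reducing yields a = 43448/42897, b = 119554/42897, c = 3120/14299.

a = 1.0128, b = 2.7870, c = 0.2182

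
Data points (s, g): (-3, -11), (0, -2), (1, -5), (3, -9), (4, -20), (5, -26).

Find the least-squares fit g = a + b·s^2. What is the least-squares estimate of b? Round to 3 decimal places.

The normal system XᵀX·[a, b]ᵀ = Xᵀg is [[6, 60]; [60, 1044]]·[a, b]ᵀ = [-73, -1155]ᵀ.
det = 6·1044 − 60² = 2664.
a = ((-73)·1044 − 60·(-1155))/2664 = -96/37; b = (6·(-1155) − 60·(-73))/2664 = -425/444.

b = -0.957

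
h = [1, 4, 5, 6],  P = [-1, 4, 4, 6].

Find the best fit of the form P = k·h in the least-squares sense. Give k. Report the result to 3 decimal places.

k = 0.910

Compute the Gram sums: Σh·h = 78.
And Σh·P = 71.
Hence k = 71 / 78 ≈ 0.910256.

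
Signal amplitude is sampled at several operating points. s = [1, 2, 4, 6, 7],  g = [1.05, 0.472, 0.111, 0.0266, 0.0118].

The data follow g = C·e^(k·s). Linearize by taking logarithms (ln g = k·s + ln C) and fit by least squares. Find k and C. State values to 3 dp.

Let Y = ln g. Fitting Y = k·s + ln C by least squares:
Σs = 20.0000, Σ(s)² = 106.0000, Σln g = -10.9667, Σs·ln g = -63.0843.
Normal system: [[106.0000, 20.0000]; [20.0000, 5]]·[k, ln C]ᵀ = [-63.0843, -10.9667]ᵀ.
Δ = 106.0000·5 − (20.0000)² = 130.0000; k = (-63.0843·5 − 20.0000·-10.9667)/130.0000 = -0.73913, ln C = (106.0000·-10.9667 − 20.0000·-63.0843)/130.0000 = 0.76319, so C = exp(0.76319) = 2.14511.

k = -0.739, C = 2.145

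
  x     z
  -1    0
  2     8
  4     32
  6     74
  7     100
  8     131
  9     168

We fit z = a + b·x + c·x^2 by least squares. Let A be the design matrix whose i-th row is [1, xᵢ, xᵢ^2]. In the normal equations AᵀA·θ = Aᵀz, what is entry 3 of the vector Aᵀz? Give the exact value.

30100

Entry 3 ↔ basis x^2, so (Aᵀz)_{3} = Σᵢ (x^2)·zᵢ = (1)·(0) + (4)·(8) + (16)·(32) + (36)·(74) + (49)·(100) + (64)·(131) + (81)·(168) = 30100.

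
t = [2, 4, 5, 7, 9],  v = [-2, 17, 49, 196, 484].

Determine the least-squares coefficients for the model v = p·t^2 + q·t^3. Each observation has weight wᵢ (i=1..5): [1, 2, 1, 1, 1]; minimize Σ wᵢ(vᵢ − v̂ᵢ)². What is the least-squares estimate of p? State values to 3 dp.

MᵀWM·[p, q]ᵀ = MᵀWv reads: 10115·p + 81061·q = 50569;  81061·p + 672971·q = 428349.
Eliminating q: 672971·(row 1) − 81061·(row 2) gives 236215944·p = 672971·50569 − 81061·428349 = -690927790, so p = -345463895/118107972.
Then q = (428349 − 81061·(-345463895/118107972))/672971 = 116788213/118107972.

p = -2.925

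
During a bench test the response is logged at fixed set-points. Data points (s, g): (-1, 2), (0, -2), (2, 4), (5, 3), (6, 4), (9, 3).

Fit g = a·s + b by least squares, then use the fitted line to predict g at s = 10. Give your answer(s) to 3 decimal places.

AᵀA·[a, b]ᵀ = Aᵀg reads: 147·a + 21·b = 72;  21·a + 6·b = 14.
det = 147·6 − 21² = 441.
a = (72·6 − 21·14)/441 = 46/147; b = (147·14 − 21·72)/441 = 26/21.
At s = 10: ĝ = (46/147)·(10) + (26/21)·(1) = 214/49.

ĝ = 4.367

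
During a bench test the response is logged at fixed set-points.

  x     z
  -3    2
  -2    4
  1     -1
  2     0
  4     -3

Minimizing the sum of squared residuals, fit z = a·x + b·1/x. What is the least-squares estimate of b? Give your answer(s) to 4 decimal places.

With design matrix A, AᵀA = [[34, 5]; [5, 241/144]] and Aᵀz = [-27, -53/12]ᵀ.
det = 34·(241/144) − 5² = 2297/72.
a = ((-27)·(241/144) − 5·(-53/12))/(2297/72) = -3327/4594; b = (34·(-53/12) − 5·(-27))/(2297/72) = -1092/2297.

b = -0.4754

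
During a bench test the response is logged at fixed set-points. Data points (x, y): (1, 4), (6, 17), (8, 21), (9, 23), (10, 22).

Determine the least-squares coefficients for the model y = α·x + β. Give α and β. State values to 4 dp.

Normal-equation sums: Σx·x = 282, Σx = 34, Σ1 = 5.
For Mᵀy: Σx·y = 701, Σy = 87.
So MᵀM·[α, β]ᵀ = Mᵀy: [[282, 34]; [34, 5]]·[α, β]ᵀ = [701, 87]ᵀ.
Determinant 282·5 − 34² = 254.
α = (701·5 − 34·87)/254 = 547/254; β = (282·87 − 34·701)/254 = 350/127.

α = 2.1535, β = 2.7559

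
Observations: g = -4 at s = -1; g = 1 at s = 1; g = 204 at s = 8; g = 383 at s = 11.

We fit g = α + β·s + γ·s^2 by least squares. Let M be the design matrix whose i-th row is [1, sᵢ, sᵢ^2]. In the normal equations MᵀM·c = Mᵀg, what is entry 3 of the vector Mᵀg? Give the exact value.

59396

Entry 3 ↔ basis s^2, so (Mᵀg)_{3} = Σᵢ (s^2)·gᵢ = (1)·(-4) + (1)·(1) + (64)·(204) + (121)·(383) = 59396.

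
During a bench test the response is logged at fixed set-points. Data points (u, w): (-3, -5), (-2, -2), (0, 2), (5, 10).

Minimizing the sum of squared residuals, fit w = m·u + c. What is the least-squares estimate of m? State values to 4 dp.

m = 1.8158

Setting ∂/∂m … = 0 gives: 38·m + 0·c = 69;  0·m + 4·c = 5.
(Σu·u = 38, Σu = 0, Σ1 = 4, Σu·w = 69, Σw = 5.)
det = 38·4 − 0² = 152.
m = (69·4 − 0·5)/152 = 69/38; c = (38·5 − 0·69)/152 = 5/4.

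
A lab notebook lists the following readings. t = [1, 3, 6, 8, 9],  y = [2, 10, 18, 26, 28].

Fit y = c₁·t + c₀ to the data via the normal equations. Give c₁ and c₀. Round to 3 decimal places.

c₁ = 3.239, c₀ = -0.690

From the data, Σt·t = 191, Σt = 27, Σ1 = 5.
Moment sums: Σt·y = 600, Σy = 84.
Normal equations: [[191, 27]; [27, 5]]·[c₁, c₀]ᵀ = [600, 84]ᵀ.
Eliminating c₀: 5·(row 1) − 27·(row 2) gives 226·c₁ = 5·600 − 27·84 = 732, so c₁ = 366/113.
Then c₀ = (84 − 27·(366/113))/5 = -78/113.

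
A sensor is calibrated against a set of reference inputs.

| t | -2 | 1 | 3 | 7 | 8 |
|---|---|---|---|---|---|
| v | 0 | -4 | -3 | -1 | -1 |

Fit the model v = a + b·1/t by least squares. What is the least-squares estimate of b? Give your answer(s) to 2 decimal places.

The normal equations are: 5·a + (185/168)·b = -9;  (185/168)·a + (39433/28224)·b = -295/56.
(Σ1 = 5, Σ1/t = 185/168, Σ1/t·1/t = 39433/28224, Σv = -9, Σ1/t·v = -295/56.)
Determinant 5·(39433/28224) − (185/168)² = 40735/7056.
a = ((-9)·(39433/28224) − (185/168)·(-295/56))/(40735/7056) = -47793/40735; b = (5·(-295/56) − (185/168)·(-9))/(40735/7056) = -23184/8147.

b = -2.85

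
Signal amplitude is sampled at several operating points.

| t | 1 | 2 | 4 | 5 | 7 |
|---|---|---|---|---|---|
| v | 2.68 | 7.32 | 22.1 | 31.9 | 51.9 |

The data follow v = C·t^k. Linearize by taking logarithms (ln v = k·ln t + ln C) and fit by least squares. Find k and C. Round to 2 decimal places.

Let Y = ln v. Fitting Y = k·ln t + ln C by least squares:
AᵀA = [[8.7791, 5.6348]; [5.6348, 5]], rhs = [18.9290, 13.4839]ᵀ  (here Σln t = 5.6348, Σ(ln t)² = 8.7791, Σln v = 13.4839, Σln t·ln v = 18.9290).
Solving (det = 12.1448): k = 1.53697, ln C = 0.96469, so C = exp(0.96469) = 2.62397.

k = 1.54, C = 2.62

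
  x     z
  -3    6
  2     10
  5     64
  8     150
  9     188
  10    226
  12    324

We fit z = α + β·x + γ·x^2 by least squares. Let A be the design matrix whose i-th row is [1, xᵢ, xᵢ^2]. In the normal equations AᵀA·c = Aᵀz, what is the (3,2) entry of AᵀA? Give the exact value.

4075

Row 3 ↔ basis x^2, column 2 ↔ basis x, so (AᵀA)_{3,2} = Σᵢ (x^2)·(x) = (9)·(-3) + (4)·(2) + (25)·(5) + (64)·(8) + (81)·(9) + (100)·(10) + (144)·(12) = 4075.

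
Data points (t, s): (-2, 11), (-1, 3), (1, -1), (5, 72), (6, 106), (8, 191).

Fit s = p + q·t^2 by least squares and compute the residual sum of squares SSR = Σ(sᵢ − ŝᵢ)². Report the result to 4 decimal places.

From the data, Σ1 = 6, Σt^2 = 131, Σt^2·t^2 = 6035.
And Σs = 382, Σt^2·s = 17886.
So MᵀM·[p, q]ᵀ = Mᵀs: [[6, 131]; [131, 6035]]·[p, q]ᵀ = [382, 17886]ᵀ.
det = 6·6035 − 131² = 19049.
p = (382·6035 − 131·17886)/19049 = -37696/19049; q = (6·17886 − 131·382)/19049 = 57274/19049.
Residuals: 18139/19049, 37569/19049, -38627/19049, -22626/19049, -4974/19049, 10519/19049; SSR = 203676/19049.

SSR = 10.6922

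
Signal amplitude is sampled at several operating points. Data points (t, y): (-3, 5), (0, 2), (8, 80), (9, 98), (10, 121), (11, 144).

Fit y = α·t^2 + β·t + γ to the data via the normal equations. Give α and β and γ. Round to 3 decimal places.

α = 1.026, β = 1.661, γ = 1.210

From the data, Σt^2·t^2 = 35379, Σt^2·t = 3545, Σt^2 = 375, Σt·t = 375, Σt = 35, Σ1 = 6.
Moment sums: Σt^2·y = 42627, Σt·y = 4301, Σy = 450.
Normal equations: [[35379, 3545, 375]; [3545, 375, 35]; [375, 35, 6]]·[α, β, γ]ᵀ = [42627, 4301, 450]ᵀ.
Inverting the 3×3 Gram matrix, [α, β, γ]ᵀ = [40451/39440, 327489/197200, 23871/19720]ᵀ.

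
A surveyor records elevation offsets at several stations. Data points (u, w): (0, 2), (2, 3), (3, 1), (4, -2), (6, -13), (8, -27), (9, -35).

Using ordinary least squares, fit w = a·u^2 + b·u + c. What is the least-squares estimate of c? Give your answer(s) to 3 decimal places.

c = 2.470

Setting ∂/∂a … = 0 gives: 12306·a + 1556·b + 210·c = -5042;  1556·a + 210·b + 32·c = -608;  210·a + 32·b + 7·c = -71.
Row-reducing yields a = -29072/48041, b = 8320/6863, c = 118647/48041.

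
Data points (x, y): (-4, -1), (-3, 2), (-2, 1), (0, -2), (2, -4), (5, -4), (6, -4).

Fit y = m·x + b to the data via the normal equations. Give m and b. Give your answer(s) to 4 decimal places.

Forming AᵀA = [[94, 4]; [4, 7]] and Aᵀy = [-56, -12]ᵀ gives AᵀA·[m, b]ᵀ = Aᵀy.
Determinant 94·7 − 4² = 642.
m = ((-56)·7 − 4·(-12))/642 = -172/321; b = (94·(-12) − 4·(-56))/642 = -452/321.

m = -0.5358, b = -1.4081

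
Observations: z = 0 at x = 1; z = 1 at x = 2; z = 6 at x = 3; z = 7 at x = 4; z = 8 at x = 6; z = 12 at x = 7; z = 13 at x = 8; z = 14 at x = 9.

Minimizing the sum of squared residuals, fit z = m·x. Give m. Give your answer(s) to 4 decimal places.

m = 1.5769

Entries of MᵀM: Σx·x = 260.
And Σx·z = 410.
Hence m = 410 / 260 ≈ 1.57692.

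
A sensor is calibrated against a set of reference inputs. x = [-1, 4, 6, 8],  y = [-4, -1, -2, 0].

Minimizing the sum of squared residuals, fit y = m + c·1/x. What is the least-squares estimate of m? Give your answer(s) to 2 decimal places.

The normal system MᵀM·[m, c]ᵀ = Mᵀy is [[4, -11/24]; [-11/24, 637/576]]·[m, c]ᵀ = [-7, 41/12]ᵀ.
Determinant 4·(637/576) − (-11/24)² = 809/192.
m = ((-7)·(637/576) − (-11/24)·(41/12))/(809/192) = -3557/2427; c = (4·(41/12) − (-11/24)·(-7))/(809/192) = 2008/809.

m = -1.47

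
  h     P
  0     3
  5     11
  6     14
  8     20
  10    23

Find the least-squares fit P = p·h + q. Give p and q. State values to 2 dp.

p = 2.06, q = 2.23

The normal system AᵀA·[p, q]ᵀ = AᵀP is [[225, 29]; [29, 5]]·[p, q]ᵀ = [529, 71]ᵀ.
Eliminating q: 5·(row 1) − 29·(row 2) gives 284·p = 5·529 − 29·71 = 586, so p = 293/142.
Then q = (71 − 29·(293/142))/5 = 317/142.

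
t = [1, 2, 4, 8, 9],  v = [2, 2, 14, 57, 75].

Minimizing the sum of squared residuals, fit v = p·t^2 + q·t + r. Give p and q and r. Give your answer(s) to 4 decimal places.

p = 1.0536, q = -1.4156, r = 1.8159

From the data, Σt^2·t^2 = 10930, Σt^2·t = 1314, Σt^2 = 166, Σt·t = 166, Σt = 24, Σ1 = 5.
Right-hand side: Σt^2·v = 9957, Σt·v = 1193, Σv = 150.
Normal equations: [[10930, 1314, 166]; [1314, 166, 24]; [166, 24, 5]]·[p, q, r]ᵀ = [9957, 1193, 150]ᵀ.
Inverting the 3×3 Gram matrix, [p, q, r]ᵀ = [10245/9724, -13765/9724, 8829/4862]ᵀ.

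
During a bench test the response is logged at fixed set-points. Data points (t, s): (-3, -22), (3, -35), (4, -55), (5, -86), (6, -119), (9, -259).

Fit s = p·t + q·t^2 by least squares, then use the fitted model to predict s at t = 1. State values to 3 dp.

ŝ = -5.000

With design matrix M, MᵀM = [[176, 1134]; [1134, 8900]] and Mᵀs = [-3734, -28806]ᵀ.
det = 176·8900 − 1134² = 280444.
p = ((-3734)·8900 − 1134·(-28806))/280444 = -141649/70111; q = (176·(-28806) − 1134·(-3734))/280444 = -208875/70111.
At t = 1: ŝ = (-141649/70111)·(1) + (-208875/70111)·(1) = -350524/70111.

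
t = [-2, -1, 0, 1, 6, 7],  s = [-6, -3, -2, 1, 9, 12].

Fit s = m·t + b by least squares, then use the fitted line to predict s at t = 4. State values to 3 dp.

Sums needed: Σt·t = 91, Σt = 11, Σ1 = 6.
And Σt·s = 154, Σs = 11.
So XᵀX·[m, b]ᵀ = Xᵀs: [[91, 11]; [11, 6]]·[m, b]ᵀ = [154, 11]ᵀ.
Determinant 91·6 − 11² = 425.
m = (154·6 − 11·11)/425 = 803/425; b = (91·11 − 11·154)/425 = -693/425.
At t = 4: ŝ = (803/425)·(4) + (-693/425)·(1) = 2519/425.

ŝ = 5.927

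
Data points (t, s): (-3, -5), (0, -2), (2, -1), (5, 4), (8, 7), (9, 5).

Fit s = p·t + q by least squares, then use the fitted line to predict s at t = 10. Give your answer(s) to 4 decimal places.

The normal equations are: 183·p + 21·q = 134;  21·p + 6·q = 8.
(Σt·t = 183, Σt = 21, Σ1 = 6, Σt·s = 134, Σs = 8.)
det = 183·6 − 21² = 657.
p = (134·6 − 21·8)/657 = 212/219; q = (183·8 − 21·134)/657 = -150/73.
At t = 10: ŝ = (212/219)·(10) + (-150/73)·(1) = 1670/219.

ŝ = 7.6256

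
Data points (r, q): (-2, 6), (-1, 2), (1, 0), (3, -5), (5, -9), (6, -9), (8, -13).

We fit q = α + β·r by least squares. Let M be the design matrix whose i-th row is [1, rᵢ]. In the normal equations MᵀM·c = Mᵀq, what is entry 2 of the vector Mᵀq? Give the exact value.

-232

Entry 2 ↔ basis r, so (Mᵀq)_{2} = Σᵢ (r)·qᵢ = (-2)·(6) + (-1)·(2) + (1)·(0) + (3)·(-5) + (5)·(-9) + (6)·(-9) + (8)·(-13) = -232.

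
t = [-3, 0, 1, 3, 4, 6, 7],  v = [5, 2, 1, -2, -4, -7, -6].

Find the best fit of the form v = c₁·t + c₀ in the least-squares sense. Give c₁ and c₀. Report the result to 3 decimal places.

Normal-equation sums: Σt·t = 120, Σt = 18, Σ1 = 7.
Moment sums: Σt·v = -120, Σv = -11.
Normal equations: [[120, 18]; [18, 7]]·[c₁, c₀]ᵀ = [-120, -11]ᵀ.
det = 120·7 − 18² = 516.
c₁ = ((-120)·7 − 18·(-11))/516 = -107/86; c₀ = (120·(-11) − 18·(-120))/516 = 70/43.

c₁ = -1.244, c₀ = 1.628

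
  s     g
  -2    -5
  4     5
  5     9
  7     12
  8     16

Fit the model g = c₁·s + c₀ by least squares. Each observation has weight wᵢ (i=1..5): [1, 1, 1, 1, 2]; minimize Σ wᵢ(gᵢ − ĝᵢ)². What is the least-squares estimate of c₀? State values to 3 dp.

Normal-equation sums: Σwᵢ·s·s = 222, Σwᵢ·s = 30, Σwᵢ·1 = 6.
And Σwᵢ·s·g = 415, Σwᵢ·g = 53.
Normal equations: [[222, 30]; [30, 6]]·[c₁, c₀]ᵀ = [415, 53]ᵀ.
Eliminating c₀: 6·(row 1) − 30·(row 2) gives 432·c₁ = 6·415 − 30·53 = 900, so c₁ = 25/12.
Then c₀ = (53 − 30·(25/12))/6 = -19/12.

c₀ = -1.583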